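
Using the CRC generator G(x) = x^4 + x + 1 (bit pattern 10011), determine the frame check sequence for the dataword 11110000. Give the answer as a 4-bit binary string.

0110

Append 4 zeros: 111100000000. Divide by 10011 (XOR where the leading bit is 1):
  pos 0: 11110 XOR 10011 = 01101
  pos 1: 11010 XOR 10011 = 01001
  pos 2: 10010 XOR 10011 = 00001
  pos 6: 10000 XOR 10011 = 00011
Remainder (last 4 bits) = 0110. This is the CRC / FCS.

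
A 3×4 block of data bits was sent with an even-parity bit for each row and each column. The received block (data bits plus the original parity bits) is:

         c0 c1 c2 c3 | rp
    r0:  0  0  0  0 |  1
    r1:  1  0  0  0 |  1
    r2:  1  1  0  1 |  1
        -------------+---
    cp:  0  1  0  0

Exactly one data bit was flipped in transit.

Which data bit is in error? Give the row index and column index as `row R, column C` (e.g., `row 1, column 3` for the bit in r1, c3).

Recompute each row's even parity and compare to rp:
  r0: data parity 0, sent rp 1 → mismatch
  r1: data parity 1, sent rp 1 → ok
  r2: data parity 1, sent rp 1 → ok
Recompute each column's even parity and compare to cp:
  c0: data parity 0, sent cp 0 → ok
  c1: data parity 1, sent cp 1 → ok
  c2: data parity 0, sent cp 0 → ok
  c3: data parity 1, sent cp 0 → mismatch
Exactly one row (r0) and one column (c3) fail → the flipped bit is at their intersection.

row 0, column 3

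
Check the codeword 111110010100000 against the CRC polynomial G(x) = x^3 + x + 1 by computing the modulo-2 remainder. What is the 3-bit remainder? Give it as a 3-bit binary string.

000

Modulo-2 division of 111110010100000 by 1011:
  pos 0: 1111 XOR 1011 = 0100
  pos 1: 1001 XOR 1011 = 0010
  pos 3: 1000 XOR 1011 = 0011
  pos 5: 1110 XOR 1011 = 0101
  pos 6: 1011 XOR 1011 = 0000
Remainder = 000 (zero — the frame passes the CRC check).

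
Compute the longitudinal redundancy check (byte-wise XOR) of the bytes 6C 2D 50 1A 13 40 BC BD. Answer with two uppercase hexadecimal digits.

59

XOR the bytes together:
  start with 0x6C
  0x6C ⊕ 0x2D = 0x41
  0x41 ⊕ 0x50 = 0x11
  0x11 ⊕ 0x1A = 0x0B
  0x0B ⊕ 0x13 = 0x18
  0x18 ⊕ 0x40 = 0x58
  0x58 ⊕ 0xBC = 0xE4
  0xE4 ⊕ 0xBD = 0x59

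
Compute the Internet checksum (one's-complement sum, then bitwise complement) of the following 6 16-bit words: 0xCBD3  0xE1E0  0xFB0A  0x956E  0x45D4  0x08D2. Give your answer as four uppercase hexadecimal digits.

One's-complement addition (fold any carry out of bit 15 back into bit 0):
  0xCBD3 + 0xE1E0 = 0x1ADB3 → wrap carry → 0xADB4
  0xADB4 + 0xFB0A = 0x1A8BE → wrap carry → 0xA8BF
  0xA8BF + 0x956E = 0x13E2D → wrap carry → 0x3E2E
  0x3E2E + 0x45D4 = 0x08402
  0x8402 + 0x08D2 = 0x08CD4
One's-complement sum = 0x8CD4.
Checksum = ~0x8CD4 & 0xFFFF = 0x732B.

732B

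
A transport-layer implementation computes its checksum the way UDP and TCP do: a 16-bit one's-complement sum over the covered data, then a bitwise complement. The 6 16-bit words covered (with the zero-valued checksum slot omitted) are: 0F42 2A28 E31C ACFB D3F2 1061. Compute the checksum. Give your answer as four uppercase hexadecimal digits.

5229

One's-complement addition (fold any carry out of bit 15 back into bit 0):
  0x0F42 + 0x2A28 = 0x0396A
  0x396A + 0xE31C = 0x11C86 → wrap carry → 0x1C87
  0x1C87 + 0xACFB = 0x0C982
  0xC982 + 0xD3F2 = 0x19D74 → wrap carry → 0x9D75
  0x9D75 + 0x1061 = 0x0ADD6
One's-complement sum = 0xADD6.
Checksum = ~0xADD6 & 0xFFFF = 0x5229.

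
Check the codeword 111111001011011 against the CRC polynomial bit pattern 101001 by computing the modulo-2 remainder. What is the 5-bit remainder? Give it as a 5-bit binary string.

Modulo-2 division of 111111001011011 by 101001:
  pos 0: 111111 XOR 101001 = 010110
  pos 1: 101100 XOR 101001 = 000101
  pos 4: 101010 XOR 101001 = 000011
  pos 8: 111101 XOR 101001 = 010100
  pos 9: 101001 XOR 101001 = 000000
Remainder = 00000 (zero — the frame passes the CRC check).

00000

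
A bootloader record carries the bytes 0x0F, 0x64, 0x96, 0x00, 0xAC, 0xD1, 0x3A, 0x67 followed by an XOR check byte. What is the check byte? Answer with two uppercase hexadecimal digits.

XOR the bytes together:
  start with 0x0F
  0x0F ⊕ 0x64 = 0x6B
  0x6B ⊕ 0x96 = 0xFD
  0xFD ⊕ 0x00 = 0xFD
  0xFD ⊕ 0xAC = 0x51
  0x51 ⊕ 0xD1 = 0x80
  0x80 ⊕ 0x3A = 0xBA
  0xBA ⊕ 0x67 = 0xDD

DD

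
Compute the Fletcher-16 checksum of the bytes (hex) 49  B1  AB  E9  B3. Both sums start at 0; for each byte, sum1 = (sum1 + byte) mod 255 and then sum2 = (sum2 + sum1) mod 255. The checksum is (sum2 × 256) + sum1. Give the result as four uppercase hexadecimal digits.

BF44

Running sums (mod 255):
  after byte 0 (49): sum1=73, sum2=73
  after byte 1 (B1): sum1=250, sum2=68
  after byte 2 (AB): sum1=166, sum2=234
  after byte 3 (E9): sum1=144, sum2=123
  after byte 4 (B3): sum1=68, sum2=191
Checksum = sum2·256 + sum1 = 191·256 + 68 = 48964 = 0xBF44.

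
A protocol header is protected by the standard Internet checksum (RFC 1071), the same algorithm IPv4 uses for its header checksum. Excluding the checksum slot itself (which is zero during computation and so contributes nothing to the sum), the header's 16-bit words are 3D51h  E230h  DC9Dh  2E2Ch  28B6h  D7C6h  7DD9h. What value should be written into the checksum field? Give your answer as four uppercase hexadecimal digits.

One's-complement addition (fold any carry out of bit 15 back into bit 0):
  0x3D51 + 0xE230 = 0x11F81 → wrap carry → 0x1F82
  0x1F82 + 0xDC9D = 0x0FC1F
  0xFC1F + 0x2E2C = 0x12A4B → wrap carry → 0x2A4C
  0x2A4C + 0x28B6 = 0x05302
  0x5302 + 0xD7C6 = 0x12AC8 → wrap carry → 0x2AC9
  0x2AC9 + 0x7DD9 = 0x0A8A2
One's-complement sum = 0xA8A2.
Checksum = ~0xA8A2 & 0xFFFF = 0x575D.

575D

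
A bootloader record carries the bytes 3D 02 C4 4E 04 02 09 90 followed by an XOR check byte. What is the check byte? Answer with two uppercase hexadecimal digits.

XOR the bytes together:
  start with 0x3D
  0x3D ⊕ 0x02 = 0x3F
  0x3F ⊕ 0xC4 = 0xFB
  0xFB ⊕ 0x4E = 0xB5
  0xB5 ⊕ 0x04 = 0xB1
  0xB1 ⊕ 0x02 = 0xB3
  0xB3 ⊕ 0x09 = 0xBA
  0xBA ⊕ 0x90 = 0x2A

2A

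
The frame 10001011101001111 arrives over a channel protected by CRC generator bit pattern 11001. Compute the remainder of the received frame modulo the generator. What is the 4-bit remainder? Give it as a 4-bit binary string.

Modulo-2 division of 10001011101001111 by 11001:
  pos 0: 10001 XOR 11001 = 01000
  pos 1: 10000 XOR 11001 = 01001
  pos 2: 10011 XOR 11001 = 01010
  pos 3: 10101 XOR 11001 = 01100
  pos 4: 11001 XOR 11001 = 00000
  pos 10: 10011 XOR 11001 = 01010
  pos 11: 10101 XOR 11001 = 01100
  pos 12: 11001 XOR 11001 = 00000
Remainder = 0000 (zero — the frame passes the CRC check).

0000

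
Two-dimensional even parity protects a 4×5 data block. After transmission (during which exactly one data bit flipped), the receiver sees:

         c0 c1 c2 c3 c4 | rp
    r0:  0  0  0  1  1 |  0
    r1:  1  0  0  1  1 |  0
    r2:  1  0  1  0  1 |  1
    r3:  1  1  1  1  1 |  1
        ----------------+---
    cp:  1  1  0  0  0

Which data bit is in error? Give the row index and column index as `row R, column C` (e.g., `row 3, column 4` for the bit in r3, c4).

Recompute each row's even parity and compare to rp:
  r0: data parity 0, sent rp 0 → ok
  r1: data parity 1, sent rp 0 → mismatch
  r2: data parity 1, sent rp 1 → ok
  r3: data parity 1, sent rp 1 → ok
Recompute each column's even parity and compare to cp:
  c0: data parity 1, sent cp 1 → ok
  c1: data parity 1, sent cp 1 → ok
  c2: data parity 0, sent cp 0 → ok
  c3: data parity 1, sent cp 0 → mismatch
  c4: data parity 0, sent cp 0 → ok
Exactly one row (r1) and one column (c3) fail → the flipped bit is at their intersection.

row 1, column 3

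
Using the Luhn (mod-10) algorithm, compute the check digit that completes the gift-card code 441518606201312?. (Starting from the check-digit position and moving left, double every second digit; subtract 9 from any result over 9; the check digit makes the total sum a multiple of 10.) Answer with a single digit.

Partial digits right→left: 2 1 3 1 0 2 6 0 6 8 1 5 1 4 4
Double every second digit counting from the check-digit position (so the 1st, 3rd, 5th, ... of the partial from the right).
  doubled (with −9 where >9): 4 6 0 3 3 2 2 8 → sum 28
  kept as-is: 1 1 2 0 8 5 4 → sum 21
Total = 28 + 21 = 49.
Check digit = (10 − (49 mod 10)) mod 10 = 1.

1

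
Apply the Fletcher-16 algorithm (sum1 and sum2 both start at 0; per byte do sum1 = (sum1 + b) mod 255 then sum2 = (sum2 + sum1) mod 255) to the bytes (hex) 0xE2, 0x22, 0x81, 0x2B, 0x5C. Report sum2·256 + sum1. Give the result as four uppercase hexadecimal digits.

2E0E

Running sums (mod 255):
  after byte 0 (0xE2): sum1=226, sum2=226
  after byte 1 (0x22): sum1=5, sum2=231
  after byte 2 (0x81): sum1=134, sum2=110
  after byte 3 (0x2B): sum1=177, sum2=32
  after byte 4 (0x5C): sum1=14, sum2=46
Checksum = sum2·256 + sum1 = 46·256 + 14 = 11790 = 0x2E0E.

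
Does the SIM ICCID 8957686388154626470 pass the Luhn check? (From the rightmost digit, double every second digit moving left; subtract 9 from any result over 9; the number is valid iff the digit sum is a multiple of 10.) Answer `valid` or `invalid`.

From the right, keep odd positions and double even positions (subtract 9 from any doubled value over 9):
  doubled (positions 2,4,...): 5 3 3 1 7 6 7 5 9 → sum 46
  kept (positions 1,3,...): 0 4 2 4 1 8 6 6 5 8 → sum 44
Total = 90.
90 mod 10 = 0, so the number is valid.

valid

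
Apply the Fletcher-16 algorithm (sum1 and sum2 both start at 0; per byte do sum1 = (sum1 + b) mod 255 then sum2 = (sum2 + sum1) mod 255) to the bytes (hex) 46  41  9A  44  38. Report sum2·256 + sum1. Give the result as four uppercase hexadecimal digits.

Running sums (mod 255):
  after byte 0 (46): sum1=70, sum2=70
  after byte 1 (41): sum1=135, sum2=205
  after byte 2 (9A): sum1=34, sum2=239
  after byte 3 (44): sum1=102, sum2=86
  after byte 4 (38): sum1=158, sum2=244
Checksum = sum2·256 + sum1 = 244·256 + 158 = 62622 = 0xF49E.

F49E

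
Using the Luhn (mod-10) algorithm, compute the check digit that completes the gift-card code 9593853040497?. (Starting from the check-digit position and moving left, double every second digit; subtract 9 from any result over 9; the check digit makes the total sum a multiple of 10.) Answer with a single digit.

Partial digits right→left: 7 9 4 0 4 0 3 5 8 3 9 5 9
Double every second digit counting from the check-digit position (so the 1st, 3rd, 5th, ... of the partial from the right).
  doubled (with −9 where >9): 5 8 8 6 7 9 9 → sum 52
  kept as-is: 9 0 0 5 3 5 → sum 22
Total = 52 + 22 = 74.
Check digit = (10 − (74 mod 10)) mod 10 = 6.

6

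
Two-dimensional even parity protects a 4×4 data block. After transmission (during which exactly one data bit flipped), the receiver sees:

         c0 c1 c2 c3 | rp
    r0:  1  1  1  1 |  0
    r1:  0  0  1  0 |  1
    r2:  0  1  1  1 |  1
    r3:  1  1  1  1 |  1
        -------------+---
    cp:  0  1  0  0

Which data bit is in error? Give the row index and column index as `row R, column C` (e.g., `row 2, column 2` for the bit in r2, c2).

row 3, column 3

Recompute each row's even parity and compare to rp:
  r0: data parity 0, sent rp 0 → ok
  r1: data parity 1, sent rp 1 → ok
  r2: data parity 1, sent rp 1 → ok
  r3: data parity 0, sent rp 1 → mismatch
Recompute each column's even parity and compare to cp:
  c0: data parity 0, sent cp 0 → ok
  c1: data parity 1, sent cp 1 → ok
  c2: data parity 0, sent cp 0 → ok
  c3: data parity 1, sent cp 0 → mismatch
Exactly one row (r3) and one column (c3) fail → the flipped bit is at their intersection.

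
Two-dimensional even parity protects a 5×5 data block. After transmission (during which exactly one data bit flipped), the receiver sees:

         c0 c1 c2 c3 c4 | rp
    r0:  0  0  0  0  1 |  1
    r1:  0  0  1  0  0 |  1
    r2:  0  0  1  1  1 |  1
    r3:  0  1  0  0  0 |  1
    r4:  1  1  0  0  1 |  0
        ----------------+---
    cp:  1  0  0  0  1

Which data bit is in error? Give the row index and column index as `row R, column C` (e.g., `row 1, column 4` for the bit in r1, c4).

Recompute each row's even parity and compare to rp:
  r0: data parity 1, sent rp 1 → ok
  r1: data parity 1, sent rp 1 → ok
  r2: data parity 1, sent rp 1 → ok
  r3: data parity 1, sent rp 1 → ok
  r4: data parity 1, sent rp 0 → mismatch
Recompute each column's even parity and compare to cp:
  c0: data parity 1, sent cp 1 → ok
  c1: data parity 0, sent cp 0 → ok
  c2: data parity 0, sent cp 0 → ok
  c3: data parity 1, sent cp 0 → mismatch
  c4: data parity 1, sent cp 1 → ok
Exactly one row (r4) and one column (c3) fail → the flipped bit is at their intersection.

row 4, column 3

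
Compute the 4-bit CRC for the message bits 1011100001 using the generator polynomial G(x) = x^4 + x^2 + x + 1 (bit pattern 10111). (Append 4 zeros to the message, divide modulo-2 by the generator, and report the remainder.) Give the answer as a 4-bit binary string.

Append 4 zeros: 10111000010000. Divide by 10111 (XOR where the leading bit is 1):
  pos 0: 10111 XOR 10111 = 00000
  pos 9: 10000 XOR 10111 = 00111
Remainder (last 4 bits) = 0111. This is the CRC / FCS.

0111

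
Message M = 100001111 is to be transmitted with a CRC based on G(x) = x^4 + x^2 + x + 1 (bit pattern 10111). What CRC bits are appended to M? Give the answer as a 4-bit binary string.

Append 4 zeros: 1000011110000. Divide by 10111 (XOR where the leading bit is 1):
  pos 0: 10000 XOR 10111 = 00111
  pos 2: 11111 XOR 10111 = 01000
  pos 3: 10001 XOR 10111 = 00110
  pos 5: 11010 XOR 10111 = 01101
  pos 6: 11010 XOR 10111 = 01101
  pos 7: 11010 XOR 10111 = 01101
  pos 8: 11010 XOR 10111 = 01101
Remainder (last 4 bits) = 1101. This is the CRC / FCS.

1101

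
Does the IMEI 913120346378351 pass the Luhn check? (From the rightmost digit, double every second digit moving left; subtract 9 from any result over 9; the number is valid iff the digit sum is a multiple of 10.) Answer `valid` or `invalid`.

valid

From the right, keep odd positions and double even positions (subtract 9 from any doubled value over 9):
  doubled (positions 2,4,...): 1 7 6 8 0 2 2 → sum 26
  kept (positions 1,3,...): 1 3 7 6 3 2 3 9 → sum 34
Total = 60.
60 mod 10 = 0, so the number is valid.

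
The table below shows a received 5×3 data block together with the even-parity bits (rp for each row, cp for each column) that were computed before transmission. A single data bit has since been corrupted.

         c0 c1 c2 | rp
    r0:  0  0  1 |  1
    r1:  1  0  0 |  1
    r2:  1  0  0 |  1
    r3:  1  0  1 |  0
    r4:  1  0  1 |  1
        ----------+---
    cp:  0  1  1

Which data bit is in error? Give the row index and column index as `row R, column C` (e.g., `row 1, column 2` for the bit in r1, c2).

Recompute each row's even parity and compare to rp:
  r0: data parity 1, sent rp 1 → ok
  r1: data parity 1, sent rp 1 → ok
  r2: data parity 1, sent rp 1 → ok
  r3: data parity 0, sent rp 0 → ok
  r4: data parity 0, sent rp 1 → mismatch
Recompute each column's even parity and compare to cp:
  c0: data parity 0, sent cp 0 → ok
  c1: data parity 0, sent cp 1 → mismatch
  c2: data parity 1, sent cp 1 → ok
Exactly one row (r4) and one column (c1) fail → the flipped bit is at their intersection.

row 4, column 1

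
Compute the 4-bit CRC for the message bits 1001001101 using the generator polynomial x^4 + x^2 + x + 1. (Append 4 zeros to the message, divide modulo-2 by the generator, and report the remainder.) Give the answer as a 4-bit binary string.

Append 4 zeros: 10010011010000. Divide by 10111 (XOR where the leading bit is 1):
  pos 0: 10010 XOR 10111 = 00101
  pos 2: 10101 XOR 10111 = 00010
  pos 5: 10101 XOR 10111 = 00010
  pos 8: 10000 XOR 10111 = 00111
Remainder (last 4 bits) = 1110. This is the CRC / FCS.

1110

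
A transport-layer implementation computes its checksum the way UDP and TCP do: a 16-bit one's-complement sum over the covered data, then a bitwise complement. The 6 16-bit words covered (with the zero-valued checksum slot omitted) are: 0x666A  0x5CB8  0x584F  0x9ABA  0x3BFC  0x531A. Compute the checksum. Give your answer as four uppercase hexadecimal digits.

BABC

One's-complement addition (fold any carry out of bit 15 back into bit 0):
  0x666A + 0x5CB8 = 0x0C322
  0xC322 + 0x584F = 0x11B71 → wrap carry → 0x1B72
  0x1B72 + 0x9ABA = 0x0B62C
  0xB62C + 0x3BFC = 0x0F228
  0xF228 + 0x531A = 0x14542 → wrap carry → 0x4543
One's-complement sum = 0x4543.
Checksum = ~0x4543 & 0xFFFF = 0xBABC.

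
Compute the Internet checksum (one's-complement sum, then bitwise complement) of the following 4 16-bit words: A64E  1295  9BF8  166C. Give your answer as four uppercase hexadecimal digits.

One's-complement addition (fold any carry out of bit 15 back into bit 0):
  0xA64E + 0x1295 = 0x0B8E3
  0xB8E3 + 0x9BF8 = 0x154DB → wrap carry → 0x54DC
  0x54DC + 0x166C = 0x06B48
One's-complement sum = 0x6B48.
Checksum = ~0x6B48 & 0xFFFF = 0x94B7.

94B7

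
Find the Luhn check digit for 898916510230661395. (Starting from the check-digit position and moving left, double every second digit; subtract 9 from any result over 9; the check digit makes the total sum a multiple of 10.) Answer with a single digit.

2

Partial digits right→left: 5 9 3 1 6 6 0 3 2 0 1 5 6 1 9 8 9 8
Double every second digit counting from the check-digit position (so the 1st, 3rd, 5th, ... of the partial from the right).
  doubled (with −9 where >9): 1 6 3 0 4 2 3 9 9 → sum 37
  kept as-is: 9 1 6 3 0 5 1 8 8 → sum 41
Total = 37 + 41 = 78.
Check digit = (10 − (78 mod 10)) mod 10 = 2.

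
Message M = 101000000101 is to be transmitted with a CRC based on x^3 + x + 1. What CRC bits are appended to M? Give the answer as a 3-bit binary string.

010

Append 3 zeros: 101000000101000. Divide by 1011 (XOR where the leading bit is 1):
  pos 0: 1010 XOR 1011 = 0001
  pos 3: 1000 XOR 1011 = 0011
  pos 5: 1100 XOR 1011 = 0111
  pos 6: 1111 XOR 1011 = 0100
  pos 7: 1000 XOR 1011 = 0011
  pos 9: 1110 XOR 1011 = 0101
  pos 10: 1010 XOR 1011 = 0001
Remainder (last 3 bits) = 010. This is the CRC / FCS.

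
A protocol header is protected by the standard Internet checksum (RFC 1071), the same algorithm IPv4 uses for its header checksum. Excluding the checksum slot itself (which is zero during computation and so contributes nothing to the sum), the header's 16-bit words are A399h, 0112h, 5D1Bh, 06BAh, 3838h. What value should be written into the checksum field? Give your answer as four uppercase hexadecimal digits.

One's-complement addition (fold any carry out of bit 15 back into bit 0):
  0xA399 + 0x0112 = 0x0A4AB
  0xA4AB + 0x5D1B = 0x101C6 → wrap carry → 0x01C7
  0x01C7 + 0x06BA = 0x00881
  0x0881 + 0x3838 = 0x040B9
One's-complement sum = 0x40B9.
Checksum = ~0x40B9 & 0xFFFF = 0xBF46.

BF46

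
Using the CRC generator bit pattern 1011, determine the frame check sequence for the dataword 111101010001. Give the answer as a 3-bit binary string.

011

Append 3 zeros: 111101010001000. Divide by 1011 (XOR where the leading bit is 1):
  pos 0: 1111 XOR 1011 = 0100
  pos 1: 1000 XOR 1011 = 0011
  pos 3: 1110 XOR 1011 = 0101
  pos 4: 1011 XOR 1011 = 0000
  pos 11: 1000 XOR 1011 = 0011
Remainder (last 3 bits) = 011. This is the CRC / FCS.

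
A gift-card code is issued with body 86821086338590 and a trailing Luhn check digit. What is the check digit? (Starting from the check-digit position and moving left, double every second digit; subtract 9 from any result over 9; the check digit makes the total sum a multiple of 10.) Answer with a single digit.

Partial digits right→left: 0 9 5 8 3 3 6 8 0 1 2 8 6 8
Double every second digit counting from the check-digit position (so the 1st, 3rd, 5th, ... of the partial from the right).
  doubled (with −9 where >9): 0 1 6 3 0 4 3 → sum 17
  kept as-is: 9 8 3 8 1 8 8 → sum 45
Total = 17 + 45 = 62.
Check digit = (10 − (62 mod 10)) mod 10 = 8.

8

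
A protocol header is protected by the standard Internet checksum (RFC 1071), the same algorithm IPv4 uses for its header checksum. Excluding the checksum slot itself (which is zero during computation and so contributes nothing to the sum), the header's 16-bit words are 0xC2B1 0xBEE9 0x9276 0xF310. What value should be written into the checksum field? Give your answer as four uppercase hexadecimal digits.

One's-complement addition (fold any carry out of bit 15 back into bit 0):
  0xC2B1 + 0xBEE9 = 0x1819A → wrap carry → 0x819B
  0x819B + 0x9276 = 0x11411 → wrap carry → 0x1412
  0x1412 + 0xF310 = 0x10722 → wrap carry → 0x0723
One's-complement sum = 0x0723.
Checksum = ~0x0723 & 0xFFFF = 0xF8DC.

F8DC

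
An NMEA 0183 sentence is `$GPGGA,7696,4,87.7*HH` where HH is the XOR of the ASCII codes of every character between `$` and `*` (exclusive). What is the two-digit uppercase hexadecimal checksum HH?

56

XOR the ASCII codes of the payload characters:
  'G' = 0x47 → acc = 0x47
  'P' = 0x50 → acc = 0x17
  'G' = 0x47 → acc = 0x50
  'G' = 0x47 → acc = 0x17
  'A' = 0x41 → acc = 0x56
  ',' = 0x2C → acc = 0x7A
  '7' = 0x37 → acc = 0x4D
  '6' = 0x36 → acc = 0x7B
  '9' = 0x39 → acc = 0x42
  '6' = 0x36 → acc = 0x74
  ',' = 0x2C → acc = 0x58
  '4' = 0x34 → acc = 0x6C
  ',' = 0x2C → acc = 0x40
  '8' = 0x38 → acc = 0x78
  '7' = 0x37 → acc = 0x4F
  '.' = 0x2E → acc = 0x61
  '7' = 0x37 → acc = 0x56
Checksum = 0x56.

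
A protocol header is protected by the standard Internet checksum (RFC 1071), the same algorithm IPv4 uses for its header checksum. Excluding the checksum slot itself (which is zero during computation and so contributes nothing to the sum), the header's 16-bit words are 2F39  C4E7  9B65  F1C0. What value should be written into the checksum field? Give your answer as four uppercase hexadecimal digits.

One's-complement addition (fold any carry out of bit 15 back into bit 0):
  0x2F39 + 0xC4E7 = 0x0F420
  0xF420 + 0x9B65 = 0x18F85 → wrap carry → 0x8F86
  0x8F86 + 0xF1C0 = 0x18146 → wrap carry → 0x8147
One's-complement sum = 0x8147.
Checksum = ~0x8147 & 0xFFFF = 0x7EB8.

7EB8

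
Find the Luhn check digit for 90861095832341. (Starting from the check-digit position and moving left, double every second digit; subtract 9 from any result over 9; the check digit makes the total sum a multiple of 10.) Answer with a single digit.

Partial digits right→left: 1 4 3 2 3 8 5 9 0 1 6 8 0 9
Double every second digit counting from the check-digit position (so the 1st, 3rd, 5th, ... of the partial from the right).
  doubled (with −9 where >9): 2 6 6 1 0 3 0 → sum 18
  kept as-is: 4 2 8 9 1 8 9 → sum 41
Total = 18 + 41 = 59.
Check digit = (10 − (59 mod 10)) mod 10 = 1.

1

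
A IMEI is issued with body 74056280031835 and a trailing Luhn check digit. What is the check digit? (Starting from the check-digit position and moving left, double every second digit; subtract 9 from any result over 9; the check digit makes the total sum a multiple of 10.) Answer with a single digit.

Partial digits right→left: 5 3 8 1 3 0 0 8 2 6 5 0 4 7
Double every second digit counting from the check-digit position (so the 1st, 3rd, 5th, ... of the partial from the right).
  doubled (with −9 where >9): 1 7 6 0 4 1 8 → sum 27
  kept as-is: 3 1 0 8 6 0 7 → sum 25
Total = 27 + 25 = 52.
Check digit = (10 − (52 mod 10)) mod 10 = 8.

8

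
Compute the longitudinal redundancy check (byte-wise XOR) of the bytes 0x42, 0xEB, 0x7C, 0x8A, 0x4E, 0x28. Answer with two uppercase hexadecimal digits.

39

XOR the bytes together:
  start with 0x42
  0x42 ⊕ 0xEB = 0xA9
  0xA9 ⊕ 0x7C = 0xD5
  0xD5 ⊕ 0x8A = 0x5F
  0x5F ⊕ 0x4E = 0x11
  0x11 ⊕ 0x28 = 0x39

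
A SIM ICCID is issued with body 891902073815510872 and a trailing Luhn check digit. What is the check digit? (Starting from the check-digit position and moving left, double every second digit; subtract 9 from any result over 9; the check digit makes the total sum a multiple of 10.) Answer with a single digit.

7

Partial digits right→left: 2 7 8 0 1 5 5 1 8 3 7 0 2 0 9 1 9 8
Double every second digit counting from the check-digit position (so the 1st, 3rd, 5th, ... of the partial from the right).
  doubled (with −9 where >9): 4 7 2 1 7 5 4 9 9 → sum 48
  kept as-is: 7 0 5 1 3 0 0 1 8 → sum 25
Total = 48 + 25 = 73.
Check digit = (10 − (73 mod 10)) mod 10 = 7.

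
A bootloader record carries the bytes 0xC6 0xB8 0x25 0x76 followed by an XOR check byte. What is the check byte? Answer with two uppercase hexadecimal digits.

2D

XOR the bytes together:
  start with 0xC6
  0xC6 ⊕ 0xB8 = 0x7E
  0x7E ⊕ 0x25 = 0x5B
  0x5B ⊕ 0x76 = 0x2D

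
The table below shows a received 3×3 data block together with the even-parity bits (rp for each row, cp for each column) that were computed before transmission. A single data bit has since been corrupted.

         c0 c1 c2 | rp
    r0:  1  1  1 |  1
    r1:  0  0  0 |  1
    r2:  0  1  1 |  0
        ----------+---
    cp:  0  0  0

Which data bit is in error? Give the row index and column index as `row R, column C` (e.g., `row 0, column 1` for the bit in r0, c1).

row 1, column 0

Recompute each row's even parity and compare to rp:
  r0: data parity 1, sent rp 1 → ok
  r1: data parity 0, sent rp 1 → mismatch
  r2: data parity 0, sent rp 0 → ok
Recompute each column's even parity and compare to cp:
  c0: data parity 1, sent cp 0 → mismatch
  c1: data parity 0, sent cp 0 → ok
  c2: data parity 0, sent cp 0 → ok
Exactly one row (r1) and one column (c0) fail → the flipped bit is at their intersection.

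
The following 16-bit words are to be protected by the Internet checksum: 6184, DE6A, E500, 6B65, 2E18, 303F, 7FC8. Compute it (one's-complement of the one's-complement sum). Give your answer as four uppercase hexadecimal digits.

918A

One's-complement addition (fold any carry out of bit 15 back into bit 0):
  0x6184 + 0xDE6A = 0x13FEE → wrap carry → 0x3FEF
  0x3FEF + 0xE500 = 0x124EF → wrap carry → 0x24F0
  0x24F0 + 0x6B65 = 0x09055
  0x9055 + 0x2E18 = 0x0BE6D
  0xBE6D + 0x303F = 0x0EEAC
  0xEEAC + 0x7FC8 = 0x16E74 → wrap carry → 0x6E75
One's-complement sum = 0x6E75.
Checksum = ~0x6E75 & 0xFFFF = 0x918A.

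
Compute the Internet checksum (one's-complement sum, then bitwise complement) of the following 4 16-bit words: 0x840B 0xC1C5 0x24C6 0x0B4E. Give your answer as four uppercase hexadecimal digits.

8A1A

One's-complement addition (fold any carry out of bit 15 back into bit 0):
  0x840B + 0xC1C5 = 0x145D0 → wrap carry → 0x45D1
  0x45D1 + 0x24C6 = 0x06A97
  0x6A97 + 0x0B4E = 0x075E5
One's-complement sum = 0x75E5.
Checksum = ~0x75E5 & 0xFFFF = 0x8A1A.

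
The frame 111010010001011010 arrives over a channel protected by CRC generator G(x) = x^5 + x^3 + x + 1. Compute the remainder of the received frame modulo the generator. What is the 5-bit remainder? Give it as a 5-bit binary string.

00111

Modulo-2 division of 111010010001011010 by 101011:
  pos 0: 111010 XOR 101011 = 010001
  pos 1: 100010 XOR 101011 = 001001
  pos 3: 100110 XOR 101011 = 001101
  pos 5: 110100 XOR 101011 = 011111
  pos 6: 111111 XOR 101011 = 010100
  pos 7: 101000 XOR 101011 = 000011
  pos 11: 111101 XOR 101011 = 010110
  pos 12: 101100 XOR 101011 = 000111
Remainder = 00111 (nonzero — an error is detected).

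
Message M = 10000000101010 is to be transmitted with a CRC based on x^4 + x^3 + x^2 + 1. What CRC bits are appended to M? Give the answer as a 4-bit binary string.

Append 4 zeros: 100000001010100000. Divide by 11101 (XOR where the leading bit is 1):
  pos 0: 10000 XOR 11101 = 01101
  pos 1: 11010 XOR 11101 = 00111
  pos 3: 11100 XOR 11101 = 00001
  pos 7: 11010 XOR 11101 = 00111
  pos 9: 11110 XOR 11101 = 00011
  pos 12: 11000 XOR 11101 = 00101
Remainder (last 4 bits) = 1010. This is the CRC / FCS.

1010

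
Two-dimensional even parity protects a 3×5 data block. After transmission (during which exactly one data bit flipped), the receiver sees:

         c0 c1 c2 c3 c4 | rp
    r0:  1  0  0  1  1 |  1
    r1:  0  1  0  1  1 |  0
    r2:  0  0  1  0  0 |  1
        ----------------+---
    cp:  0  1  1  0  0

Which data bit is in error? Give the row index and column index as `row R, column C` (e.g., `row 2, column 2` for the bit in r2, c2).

row 1, column 0

Recompute each row's even parity and compare to rp:
  r0: data parity 1, sent rp 1 → ok
  r1: data parity 1, sent rp 0 → mismatch
  r2: data parity 1, sent rp 1 → ok
Recompute each column's even parity and compare to cp:
  c0: data parity 1, sent cp 0 → mismatch
  c1: data parity 1, sent cp 1 → ok
  c2: data parity 1, sent cp 1 → ok
  c3: data parity 0, sent cp 0 → ok
  c4: data parity 0, sent cp 0 → ok
Exactly one row (r1) and one column (c0) fail → the flipped bit is at their intersection.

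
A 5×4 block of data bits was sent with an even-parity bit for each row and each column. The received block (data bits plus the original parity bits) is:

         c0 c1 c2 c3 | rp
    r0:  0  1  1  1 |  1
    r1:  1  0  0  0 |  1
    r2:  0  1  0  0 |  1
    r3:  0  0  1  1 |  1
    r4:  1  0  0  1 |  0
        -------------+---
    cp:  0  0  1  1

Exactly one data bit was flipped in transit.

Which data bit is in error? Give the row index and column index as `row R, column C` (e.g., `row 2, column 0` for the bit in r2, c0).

row 3, column 2

Recompute each row's even parity and compare to rp:
  r0: data parity 1, sent rp 1 → ok
  r1: data parity 1, sent rp 1 → ok
  r2: data parity 1, sent rp 1 → ok
  r3: data parity 0, sent rp 1 → mismatch
  r4: data parity 0, sent rp 0 → ok
Recompute each column's even parity and compare to cp:
  c0: data parity 0, sent cp 0 → ok
  c1: data parity 0, sent cp 0 → ok
  c2: data parity 0, sent cp 1 → mismatch
  c3: data parity 1, sent cp 1 → ok
Exactly one row (r3) and one column (c2) fail → the flipped bit is at their intersection.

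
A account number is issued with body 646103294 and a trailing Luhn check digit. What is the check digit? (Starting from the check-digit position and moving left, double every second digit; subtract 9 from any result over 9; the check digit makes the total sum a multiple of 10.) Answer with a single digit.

Partial digits right→left: 4 9 2 3 0 1 6 4 6
Double every second digit counting from the check-digit position (so the 1st, 3rd, 5th, ... of the partial from the right).
  doubled (with −9 where >9): 8 4 0 3 3 → sum 18
  kept as-is: 9 3 1 4 → sum 17
Total = 18 + 17 = 35.
Check digit = (10 − (35 mod 10)) mod 10 = 5.

5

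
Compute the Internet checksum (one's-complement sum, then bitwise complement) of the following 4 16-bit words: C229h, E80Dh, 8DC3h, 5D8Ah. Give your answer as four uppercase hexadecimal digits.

6A7A

One's-complement addition (fold any carry out of bit 15 back into bit 0):
  0xC229 + 0xE80D = 0x1AA36 → wrap carry → 0xAA37
  0xAA37 + 0x8DC3 = 0x137FA → wrap carry → 0x37FB
  0x37FB + 0x5D8A = 0x09585
One's-complement sum = 0x9585.
Checksum = ~0x9585 & 0xFFFF = 0x6A7A.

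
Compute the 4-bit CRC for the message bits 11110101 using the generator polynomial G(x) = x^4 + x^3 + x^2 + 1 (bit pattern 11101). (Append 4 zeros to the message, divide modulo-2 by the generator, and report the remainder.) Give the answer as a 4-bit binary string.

Append 4 zeros: 111101010000. Divide by 11101 (XOR where the leading bit is 1):
  pos 0: 11110 XOR 11101 = 00011
  pos 3: 11101 XOR 11101 = 00000
Remainder (last 4 bits) = 0000. This is the CRC / FCS.

0000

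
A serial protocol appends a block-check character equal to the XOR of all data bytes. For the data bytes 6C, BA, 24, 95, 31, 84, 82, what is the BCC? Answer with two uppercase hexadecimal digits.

50

XOR the bytes together:
  start with 0x6C
  0x6C ⊕ 0xBA = 0xD6
  0xD6 ⊕ 0x24 = 0xF2
  0xF2 ⊕ 0x95 = 0x67
  0x67 ⊕ 0x31 = 0x56
  0x56 ⊕ 0x84 = 0xD2
  0xD2 ⊕ 0x82 = 0x50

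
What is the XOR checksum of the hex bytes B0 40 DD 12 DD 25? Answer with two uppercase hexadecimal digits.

C7

XOR the bytes together:
  start with 0xB0
  0xB0 ⊕ 0x40 = 0xF0
  0xF0 ⊕ 0xDD = 0x2D
  0x2D ⊕ 0x12 = 0x3F
  0x3F ⊕ 0xDD = 0xE2
  0xE2 ⊕ 0x25 = 0xC7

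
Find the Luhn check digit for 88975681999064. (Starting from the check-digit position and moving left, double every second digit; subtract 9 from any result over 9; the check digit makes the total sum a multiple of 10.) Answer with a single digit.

Partial digits right→left: 4 6 0 9 9 9 1 8 6 5 7 9 8 8
Double every second digit counting from the check-digit position (so the 1st, 3rd, 5th, ... of the partial from the right).
  doubled (with −9 where >9): 8 0 9 2 3 5 7 → sum 34
  kept as-is: 6 9 9 8 5 9 8 → sum 54
Total = 34 + 54 = 88.
Check digit = (10 − (88 mod 10)) mod 10 = 2.

2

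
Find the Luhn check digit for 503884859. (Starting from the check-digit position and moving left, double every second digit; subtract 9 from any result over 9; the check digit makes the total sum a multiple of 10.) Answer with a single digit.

Partial digits right→left: 9 5 8 4 8 8 3 0 5
Double every second digit counting from the check-digit position (so the 1st, 3rd, 5th, ... of the partial from the right).
  doubled (with −9 where >9): 9 7 7 6 1 → sum 30
  kept as-is: 5 4 8 0 → sum 17
Total = 30 + 17 = 47.
Check digit = (10 − (47 mod 10)) mod 10 = 3.

3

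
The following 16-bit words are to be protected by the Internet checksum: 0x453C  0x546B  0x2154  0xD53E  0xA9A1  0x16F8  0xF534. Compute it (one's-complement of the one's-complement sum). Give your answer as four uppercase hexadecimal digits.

B9F6

One's-complement addition (fold any carry out of bit 15 back into bit 0):
  0x453C + 0x546B = 0x099A7
  0x99A7 + 0x2154 = 0x0BAFB
  0xBAFB + 0xD53E = 0x19039 → wrap carry → 0x903A
  0x903A + 0xA9A1 = 0x139DB → wrap carry → 0x39DC
  0x39DC + 0x16F8 = 0x050D4
  0x50D4 + 0xF534 = 0x14608 → wrap carry → 0x4609
One's-complement sum = 0x4609.
Checksum = ~0x4609 & 0xFFFF = 0xB9F6.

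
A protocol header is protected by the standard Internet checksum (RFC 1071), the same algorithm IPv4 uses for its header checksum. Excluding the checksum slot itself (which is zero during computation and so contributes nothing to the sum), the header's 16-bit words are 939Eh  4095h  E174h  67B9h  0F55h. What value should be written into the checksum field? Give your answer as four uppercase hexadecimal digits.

One's-complement addition (fold any carry out of bit 15 back into bit 0):
  0x939E + 0x4095 = 0x0D433
  0xD433 + 0xE174 = 0x1B5A7 → wrap carry → 0xB5A8
  0xB5A8 + 0x67B9 = 0x11D61 → wrap carry → 0x1D62
  0x1D62 + 0x0F55 = 0x02CB7
One's-complement sum = 0x2CB7.
Checksum = ~0x2CB7 & 0xFFFF = 0xD348.

D348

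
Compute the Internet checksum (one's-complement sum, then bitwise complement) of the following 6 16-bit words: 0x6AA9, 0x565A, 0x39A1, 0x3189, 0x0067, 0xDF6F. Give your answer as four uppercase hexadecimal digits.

F3FA

One's-complement addition (fold any carry out of bit 15 back into bit 0):
  0x6AA9 + 0x565A = 0x0C103
  0xC103 + 0x39A1 = 0x0FAA4
  0xFAA4 + 0x3189 = 0x12C2D → wrap carry → 0x2C2E
  0x2C2E + 0x0067 = 0x02C95
  0x2C95 + 0xDF6F = 0x10C04 → wrap carry → 0x0C05
One's-complement sum = 0x0C05.
Checksum = ~0x0C05 & 0xFFFF = 0xF3FA.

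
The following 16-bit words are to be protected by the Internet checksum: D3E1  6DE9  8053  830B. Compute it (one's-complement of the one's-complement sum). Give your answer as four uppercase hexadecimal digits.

One's-complement addition (fold any carry out of bit 15 back into bit 0):
  0xD3E1 + 0x6DE9 = 0x141CA → wrap carry → 0x41CB
  0x41CB + 0x8053 = 0x0C21E
  0xC21E + 0x830B = 0x14529 → wrap carry → 0x452A
One's-complement sum = 0x452A.
Checksum = ~0x452A & 0xFFFF = 0xBAD5.

BAD5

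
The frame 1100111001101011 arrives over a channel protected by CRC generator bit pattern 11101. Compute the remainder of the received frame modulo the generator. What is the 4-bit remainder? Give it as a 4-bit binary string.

0000

Modulo-2 division of 1100111001101011 by 11101:
  pos 0: 11001 XOR 11101 = 00100
  pos 2: 10011 XOR 11101 = 01110
  pos 3: 11100 XOR 11101 = 00001
  pos 7: 10110 XOR 11101 = 01011
  pos 8: 10111 XOR 11101 = 01010
  pos 9: 10100 XOR 11101 = 01001
  pos 10: 10011 XOR 11101 = 01110
  pos 11: 11101 XOR 11101 = 00000
Remainder = 0000 (zero — the frame passes the CRC check).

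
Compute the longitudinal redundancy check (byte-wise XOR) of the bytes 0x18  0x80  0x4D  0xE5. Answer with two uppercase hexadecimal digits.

30

XOR the bytes together:
  start with 0x18
  0x18 ⊕ 0x80 = 0x98
  0x98 ⊕ 0x4D = 0xD5
  0xD5 ⊕ 0xE5 = 0x30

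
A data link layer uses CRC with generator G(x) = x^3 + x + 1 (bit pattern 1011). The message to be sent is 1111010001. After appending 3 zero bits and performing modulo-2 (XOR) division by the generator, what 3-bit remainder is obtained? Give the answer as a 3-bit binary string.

Append 3 zeros: 1111010001000. Divide by 1011 (XOR where the leading bit is 1):
  pos 0: 1111 XOR 1011 = 0100
  pos 1: 1000 XOR 1011 = 0011
  pos 3: 1110 XOR 1011 = 0101
  pos 4: 1010 XOR 1011 = 0001
  pos 7: 1010 XOR 1011 = 0001
Remainder (last 3 bits) = 100. This is the CRC / FCS.

100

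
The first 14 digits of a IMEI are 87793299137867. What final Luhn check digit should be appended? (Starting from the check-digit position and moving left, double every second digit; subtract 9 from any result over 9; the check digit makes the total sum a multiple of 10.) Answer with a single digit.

Partial digits right→left: 7 6 8 7 3 1 9 9 2 3 9 7 7 8
Double every second digit counting from the check-digit position (so the 1st, 3rd, 5th, ... of the partial from the right).
  doubled (with −9 where >9): 5 7 6 9 4 9 5 → sum 45
  kept as-is: 6 7 1 9 3 7 8 → sum 41
Total = 45 + 41 = 86.
Check digit = (10 − (86 mod 10)) mod 10 = 4.

4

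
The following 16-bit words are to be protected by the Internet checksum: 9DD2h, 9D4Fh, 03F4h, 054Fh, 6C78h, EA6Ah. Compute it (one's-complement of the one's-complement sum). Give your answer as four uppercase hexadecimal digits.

64B7

One's-complement addition (fold any carry out of bit 15 back into bit 0):
  0x9DD2 + 0x9D4F = 0x13B21 → wrap carry → 0x3B22
  0x3B22 + 0x03F4 = 0x03F16
  0x3F16 + 0x054F = 0x04465
  0x4465 + 0x6C78 = 0x0B0DD
  0xB0DD + 0xEA6A = 0x19B47 → wrap carry → 0x9B48
One's-complement sum = 0x9B48.
Checksum = ~0x9B48 & 0xFFFF = 0x64B7.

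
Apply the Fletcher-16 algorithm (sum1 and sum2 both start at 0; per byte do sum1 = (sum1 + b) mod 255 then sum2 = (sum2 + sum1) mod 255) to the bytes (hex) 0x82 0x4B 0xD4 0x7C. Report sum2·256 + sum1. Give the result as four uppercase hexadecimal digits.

Running sums (mod 255):
  after byte 0 (0x82): sum1=130, sum2=130
  after byte 1 (0x4B): sum1=205, sum2=80
  after byte 2 (0xD4): sum1=162, sum2=242
  after byte 3 (0x7C): sum1=31, sum2=18
Checksum = sum2·256 + sum1 = 18·256 + 31 = 4639 = 0x121F.

121F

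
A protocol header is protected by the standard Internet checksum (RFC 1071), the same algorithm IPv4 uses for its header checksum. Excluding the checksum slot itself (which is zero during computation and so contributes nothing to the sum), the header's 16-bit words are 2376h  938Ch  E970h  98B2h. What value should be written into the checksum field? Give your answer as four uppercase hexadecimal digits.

C6D9

One's-complement addition (fold any carry out of bit 15 back into bit 0):
  0x2376 + 0x938C = 0x0B702
  0xB702 + 0xE970 = 0x1A072 → wrap carry → 0xA073
  0xA073 + 0x98B2 = 0x13925 → wrap carry → 0x3926
One's-complement sum = 0x3926.
Checksum = ~0x3926 & 0xFFFF = 0xC6D9.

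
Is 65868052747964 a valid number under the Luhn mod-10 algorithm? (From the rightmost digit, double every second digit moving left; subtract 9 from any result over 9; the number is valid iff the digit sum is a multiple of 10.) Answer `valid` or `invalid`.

invalid

From the right, keep odd positions and double even positions (subtract 9 from any doubled value over 9):
  doubled (positions 2,4,...): 3 5 5 1 7 7 3 → sum 31
  kept (positions 1,3,...): 4 9 4 2 0 6 5 → sum 30
Total = 61.
61 mod 10 = 1, so the number is invalid.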